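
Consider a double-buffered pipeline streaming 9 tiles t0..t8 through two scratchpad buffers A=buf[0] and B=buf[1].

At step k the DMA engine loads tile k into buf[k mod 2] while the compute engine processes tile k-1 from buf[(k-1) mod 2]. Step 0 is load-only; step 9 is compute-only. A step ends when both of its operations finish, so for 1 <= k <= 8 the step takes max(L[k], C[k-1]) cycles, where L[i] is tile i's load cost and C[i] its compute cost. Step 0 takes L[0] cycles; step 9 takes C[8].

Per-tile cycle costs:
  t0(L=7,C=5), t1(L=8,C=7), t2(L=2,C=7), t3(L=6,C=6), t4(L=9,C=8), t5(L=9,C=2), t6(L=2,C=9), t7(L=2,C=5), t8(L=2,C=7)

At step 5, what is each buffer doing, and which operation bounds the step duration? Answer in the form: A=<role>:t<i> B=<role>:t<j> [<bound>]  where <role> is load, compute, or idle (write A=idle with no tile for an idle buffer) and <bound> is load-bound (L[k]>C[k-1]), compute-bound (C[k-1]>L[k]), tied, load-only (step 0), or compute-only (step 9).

step 5: A=compute:t4 B=load:t5 [load-bound]

step 0: L[0]=7 → dur=7, Σ=7 | A=load:t0 B=idle [load-only]
step 1: L[1]=8 C[0]=5 → dur=8, Σ=15 | A=compute:t0 B=load:t1 [load-bound]
step 2: L[2]=2 C[1]=7 → dur=7, Σ=22 | A=load:t2 B=compute:t1 [compute-bound]
step 3: L[3]=6 C[2]=7 → dur=7, Σ=29 | A=compute:t2 B=load:t3 [compute-bound]
step 4: L[4]=9 C[3]=6 → dur=9, Σ=38 | A=load:t4 B=compute:t3 [load-bound]
step 5: L[5]=9 C[4]=8 → dur=9, Σ=47 | A=compute:t4 B=load:t5 [load-bound]
step 6: L[6]=2 C[5]=2 → dur=2, Σ=49 | A=load:t6 B=compute:t5 [tied]
step 7: L[7]=2 C[6]=9 → dur=9, Σ=58 | A=compute:t6 B=load:t7 [compute-bound]
step 8: L[8]=2 C[7]=5 → dur=5, Σ=63 | A=load:t8 B=compute:t7 [compute-bound]
step 9: C[8]=7 → dur=7, Σ=70 | A=compute:t8 B=idle [compute-only]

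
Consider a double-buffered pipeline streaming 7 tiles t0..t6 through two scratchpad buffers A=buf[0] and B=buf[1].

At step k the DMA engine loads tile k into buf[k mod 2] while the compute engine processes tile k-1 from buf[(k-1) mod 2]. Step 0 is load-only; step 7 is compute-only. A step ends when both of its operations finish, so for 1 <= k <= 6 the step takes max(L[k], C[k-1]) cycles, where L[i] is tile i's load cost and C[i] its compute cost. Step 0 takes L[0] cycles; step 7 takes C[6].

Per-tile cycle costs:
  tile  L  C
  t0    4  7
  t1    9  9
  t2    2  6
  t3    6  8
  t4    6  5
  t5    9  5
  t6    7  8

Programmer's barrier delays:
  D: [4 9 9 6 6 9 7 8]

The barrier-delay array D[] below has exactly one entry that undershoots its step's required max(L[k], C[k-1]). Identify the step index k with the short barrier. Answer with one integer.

hazard at step 4

[0] required=L[0]=4=4 vs D=4 ok
[1] required=max(L[1]=9,C[0]=7)=9 vs D=9 ok
[2] required=max(L[2]=2,C[1]=9)=9 vs D=9 ok
[3] required=max(L[3]=6,C[2]=6)=6 vs D=6 ok
[4] required=max(L[4]=6,C[3]=8)=8 vs D=6 SHORT
[5] required=max(L[5]=9,C[4]=5)=9 vs D=9 ok
[6] required=max(L[6]=7,C[5]=5)=7 vs D=7 ok
[7] required=C[6]=8=8 vs D=8 ok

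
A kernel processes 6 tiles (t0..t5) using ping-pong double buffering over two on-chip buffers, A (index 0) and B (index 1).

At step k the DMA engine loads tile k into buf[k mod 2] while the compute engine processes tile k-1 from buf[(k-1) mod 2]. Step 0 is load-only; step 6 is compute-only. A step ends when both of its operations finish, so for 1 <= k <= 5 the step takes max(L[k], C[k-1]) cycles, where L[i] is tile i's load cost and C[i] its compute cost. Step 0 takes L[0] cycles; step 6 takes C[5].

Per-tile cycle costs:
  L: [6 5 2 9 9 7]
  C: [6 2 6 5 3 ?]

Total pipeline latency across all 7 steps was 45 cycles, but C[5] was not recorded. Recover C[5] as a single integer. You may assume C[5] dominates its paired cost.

C[5] = 6

step 0 = dur = L[0]=6 = 6
step 1 = dur = max(L[1]=5, C[0]=6) = 6
step 2 = dur = max(L[2]=2, C[1]=2) = 2
step 3 = dur = max(L[3]=9, C[2]=6) = 9
step 4 = dur = max(L[4]=9, C[3]=5) = 9
step 5 = dur = max(L[5]=7, C[4]=3) = 7
step 6 = dur = C[5]=? = C[5]  (unknown; binding)
sum of known step durations = 39
dur[6] = total - known = 45 - 39 = 6
C[5] is the binding max in step 6, so C[5] = dur[6] = 6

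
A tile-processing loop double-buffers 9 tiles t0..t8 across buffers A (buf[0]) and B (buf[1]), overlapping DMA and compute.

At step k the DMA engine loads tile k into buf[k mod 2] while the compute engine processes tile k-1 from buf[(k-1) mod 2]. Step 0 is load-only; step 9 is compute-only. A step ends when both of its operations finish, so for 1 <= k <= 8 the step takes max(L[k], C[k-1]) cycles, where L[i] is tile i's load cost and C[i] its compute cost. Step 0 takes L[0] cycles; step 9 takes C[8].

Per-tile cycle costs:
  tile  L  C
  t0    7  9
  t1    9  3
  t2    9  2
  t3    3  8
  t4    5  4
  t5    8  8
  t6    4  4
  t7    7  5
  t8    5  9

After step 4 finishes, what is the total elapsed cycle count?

[0] DMA t0→A (7c) ∥ CU idle ⇒ 7c, clock 7
[1] DMA t1→B (9c) ∥ CU A:t0 (9c) ⇒ 9c, clock 16
[2] DMA t2→A (9c) ∥ CU B:t1 (3c) ⇒ 9c, clock 25
[3] DMA t3→B (3c) ∥ CU A:t2 (2c) ⇒ 3c, clock 28
[4] DMA t4→A (5c) ∥ CU B:t3 (8c) ⇒ 8c, clock 36
[5] DMA t5→B (8c) ∥ CU A:t4 (4c) ⇒ 8c, clock 44
[6] DMA t6→A (4c) ∥ CU B:t5 (8c) ⇒ 8c, clock 52
[7] DMA t7→B (7c) ∥ CU A:t6 (4c) ⇒ 7c, clock 59
[8] DMA t8→A (5c) ∥ CU B:t7 (5c) ⇒ 5c, clock 64
[9] DMA idle ∥ CU A:t8 (9c) ⇒ 9c, clock 73

end_cycle[4] = 36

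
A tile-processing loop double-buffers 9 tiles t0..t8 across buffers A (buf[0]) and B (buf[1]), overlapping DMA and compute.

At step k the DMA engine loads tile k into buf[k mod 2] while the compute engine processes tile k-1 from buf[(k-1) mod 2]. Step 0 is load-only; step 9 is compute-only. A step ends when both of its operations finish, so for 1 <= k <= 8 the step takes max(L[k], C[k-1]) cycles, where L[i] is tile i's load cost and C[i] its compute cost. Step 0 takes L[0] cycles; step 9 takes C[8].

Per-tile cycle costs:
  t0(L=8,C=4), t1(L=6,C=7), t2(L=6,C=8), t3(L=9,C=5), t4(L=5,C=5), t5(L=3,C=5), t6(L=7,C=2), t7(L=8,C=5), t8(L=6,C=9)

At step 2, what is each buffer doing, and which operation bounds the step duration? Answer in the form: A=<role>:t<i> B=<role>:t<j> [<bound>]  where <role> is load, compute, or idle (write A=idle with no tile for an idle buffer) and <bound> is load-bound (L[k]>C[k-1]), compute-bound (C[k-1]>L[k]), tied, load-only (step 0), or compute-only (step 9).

[0] DMA t0→A (8c) ∥ CU idle ⇒ 8c, clock 8
[1] DMA t1→B (6c) ∥ CU A:t0 (4c) ⇒ 6c, clock 14
[2] DMA t2→A (6c) ∥ CU B:t1 (7c) ⇒ 7c, clock 21
[3] DMA t3→B (9c) ∥ CU A:t2 (8c) ⇒ 9c, clock 30
[4] DMA t4→A (5c) ∥ CU B:t3 (5c) ⇒ 5c, clock 35
[5] DMA t5→B (3c) ∥ CU A:t4 (5c) ⇒ 5c, clock 40
[6] DMA t6→A (7c) ∥ CU B:t5 (5c) ⇒ 7c, clock 47
[7] DMA t7→B (8c) ∥ CU A:t6 (2c) ⇒ 8c, clock 55
[8] DMA t8→A (6c) ∥ CU B:t7 (5c) ⇒ 6c, clock 61
[9] DMA idle ∥ CU A:t8 (9c) ⇒ 9c, clock 70

step 2: A=load:t2 B=compute:t1 [compute-bound]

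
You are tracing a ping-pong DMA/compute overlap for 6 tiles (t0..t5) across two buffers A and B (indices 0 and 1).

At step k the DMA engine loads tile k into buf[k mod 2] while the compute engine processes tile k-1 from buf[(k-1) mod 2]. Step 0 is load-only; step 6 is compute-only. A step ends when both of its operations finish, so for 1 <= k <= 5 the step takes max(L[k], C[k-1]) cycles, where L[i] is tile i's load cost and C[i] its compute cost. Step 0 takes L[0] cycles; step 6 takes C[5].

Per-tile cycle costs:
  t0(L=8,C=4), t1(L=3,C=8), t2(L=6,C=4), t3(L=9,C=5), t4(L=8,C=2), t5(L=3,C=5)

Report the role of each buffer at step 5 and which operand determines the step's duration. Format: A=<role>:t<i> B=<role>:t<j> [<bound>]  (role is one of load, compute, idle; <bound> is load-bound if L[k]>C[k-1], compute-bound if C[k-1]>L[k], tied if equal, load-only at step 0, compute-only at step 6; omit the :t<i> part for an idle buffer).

  0. 8=8c; end=8; A:t0 B:-
  1. max(3,4)=4c; end=12; A:t0 B:t1
  2. max(6,8)=8c; end=20; A:t2 B:t1
  3. max(9,4)=9c; end=29; A:t2 B:t3
  4. max(8,5)=8c; end=37; A:t4 B:t3
  5. max(3,2)=3c; end=40; A:t4 B:t5
  6. 5=5c; end=45; A:t4 B:t5

step 5: A=compute:t4 B=load:t5 [load-bound]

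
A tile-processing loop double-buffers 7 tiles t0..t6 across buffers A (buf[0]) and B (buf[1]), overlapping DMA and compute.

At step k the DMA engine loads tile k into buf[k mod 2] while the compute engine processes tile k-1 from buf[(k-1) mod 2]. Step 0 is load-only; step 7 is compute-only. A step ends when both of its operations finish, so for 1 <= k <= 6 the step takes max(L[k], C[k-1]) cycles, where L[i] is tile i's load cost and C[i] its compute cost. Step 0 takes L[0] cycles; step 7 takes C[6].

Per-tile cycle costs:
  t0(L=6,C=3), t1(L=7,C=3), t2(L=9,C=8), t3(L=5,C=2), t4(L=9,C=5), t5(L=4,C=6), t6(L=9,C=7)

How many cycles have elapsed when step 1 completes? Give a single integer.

k=0 load=t0/6c comp=- wait=6 total=6
k=1 load=t1/7c comp=t0/3c wait=7 total=13
k=2 load=t2/9c comp=t1/3c wait=9 total=22
k=3 load=t3/5c comp=t2/8c wait=8 total=30
k=4 load=t4/9c comp=t3/2c wait=9 total=39
k=5 load=t5/4c comp=t4/5c wait=5 total=44
k=6 load=t6/9c comp=t5/6c wait=9 total=53
k=7 load=- comp=t6/7c wait=7 total=60

end_cycle[1] = 13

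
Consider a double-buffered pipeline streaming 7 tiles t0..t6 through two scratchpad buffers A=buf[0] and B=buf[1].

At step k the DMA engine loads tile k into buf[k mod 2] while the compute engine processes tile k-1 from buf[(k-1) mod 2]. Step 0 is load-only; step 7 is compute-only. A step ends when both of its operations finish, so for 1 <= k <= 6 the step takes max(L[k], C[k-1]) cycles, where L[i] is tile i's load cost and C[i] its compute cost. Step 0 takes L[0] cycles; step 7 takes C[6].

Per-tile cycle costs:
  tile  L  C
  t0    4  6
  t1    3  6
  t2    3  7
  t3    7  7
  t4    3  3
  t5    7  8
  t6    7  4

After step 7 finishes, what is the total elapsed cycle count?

end_cycle[7] = 49

[0] DMA t0→A (4c) ∥ CU idle ⇒ 4c, clock 4
[1] DMA t1→B (3c) ∥ CU A:t0 (6c) ⇒ 6c, clock 10
[2] DMA t2→A (3c) ∥ CU B:t1 (6c) ⇒ 6c, clock 16
[3] DMA t3→B (7c) ∥ CU A:t2 (7c) ⇒ 7c, clock 23
[4] DMA t4→A (3c) ∥ CU B:t3 (7c) ⇒ 7c, clock 30
[5] DMA t5→B (7c) ∥ CU A:t4 (3c) ⇒ 7c, clock 37
[6] DMA t6→A (7c) ∥ CU B:t5 (8c) ⇒ 8c, clock 45
[7] DMA idle ∥ CU A:t6 (4c) ⇒ 4c, clock 49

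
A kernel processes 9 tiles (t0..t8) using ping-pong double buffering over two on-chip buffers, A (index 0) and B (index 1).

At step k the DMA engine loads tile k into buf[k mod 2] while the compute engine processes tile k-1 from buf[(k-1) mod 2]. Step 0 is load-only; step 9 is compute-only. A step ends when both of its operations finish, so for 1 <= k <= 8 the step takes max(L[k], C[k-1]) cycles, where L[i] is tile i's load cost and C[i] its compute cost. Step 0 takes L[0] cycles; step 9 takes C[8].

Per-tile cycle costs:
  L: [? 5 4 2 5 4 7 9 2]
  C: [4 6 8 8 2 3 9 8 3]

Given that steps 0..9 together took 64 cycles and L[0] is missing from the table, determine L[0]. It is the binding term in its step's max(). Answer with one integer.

step 0: dur = L[0]=? = L[0]  (unknown; binding)
step 1: dur = max(L[1]=5, C[0]=4) = 5
step 2: dur = max(L[2]=4, C[1]=6) = 6
step 3: dur = max(L[3]=2, C[2]=8) = 8
step 4: dur = max(L[4]=5, C[3]=8) = 8
step 5: dur = max(L[5]=4, C[4]=2) = 4
step 6: dur = max(L[6]=7, C[5]=3) = 7
step 7: dur = max(L[7]=9, C[6]=9) = 9
step 8: dur = max(L[8]=2, C[7]=8) = 8
step 9: dur = C[8]=3 = 3
sum of known step durations = 58
dur[0] = total - known = 64 - 58 = 6
L[0] is the binding max in step 0, so L[0] = dur[0] = 6

L[0] = 6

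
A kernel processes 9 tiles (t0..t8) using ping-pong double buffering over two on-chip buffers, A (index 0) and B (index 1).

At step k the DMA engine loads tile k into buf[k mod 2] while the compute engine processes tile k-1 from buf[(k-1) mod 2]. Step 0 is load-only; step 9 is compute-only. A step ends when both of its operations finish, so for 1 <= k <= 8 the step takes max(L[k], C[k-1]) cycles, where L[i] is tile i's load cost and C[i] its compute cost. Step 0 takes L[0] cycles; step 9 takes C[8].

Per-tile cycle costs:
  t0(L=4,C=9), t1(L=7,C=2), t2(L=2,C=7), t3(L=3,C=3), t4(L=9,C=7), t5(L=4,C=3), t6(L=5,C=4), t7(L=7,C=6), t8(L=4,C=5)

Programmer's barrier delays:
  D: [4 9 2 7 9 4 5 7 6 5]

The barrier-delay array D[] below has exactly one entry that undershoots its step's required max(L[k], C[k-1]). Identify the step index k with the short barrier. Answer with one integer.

[0] required=L[0]=4=4 vs D=4 ok
[1] required=max(L[1]=7,C[0]=9)=9 vs D=9 ok
[2] required=max(L[2]=2,C[1]=2)=2 vs D=2 ok
[3] required=max(L[3]=3,C[2]=7)=7 vs D=7 ok
[4] required=max(L[4]=9,C[3]=3)=9 vs D=9 ok
[5] required=max(L[5]=4,C[4]=7)=7 vs D=4 SHORT
[6] required=max(L[6]=5,C[5]=3)=5 vs D=5 ok
[7] required=max(L[7]=7,C[6]=4)=7 vs D=7 ok
[8] required=max(L[8]=4,C[7]=6)=6 vs D=6 ok
[9] required=C[8]=5=5 vs D=5 ok

hazard at step 5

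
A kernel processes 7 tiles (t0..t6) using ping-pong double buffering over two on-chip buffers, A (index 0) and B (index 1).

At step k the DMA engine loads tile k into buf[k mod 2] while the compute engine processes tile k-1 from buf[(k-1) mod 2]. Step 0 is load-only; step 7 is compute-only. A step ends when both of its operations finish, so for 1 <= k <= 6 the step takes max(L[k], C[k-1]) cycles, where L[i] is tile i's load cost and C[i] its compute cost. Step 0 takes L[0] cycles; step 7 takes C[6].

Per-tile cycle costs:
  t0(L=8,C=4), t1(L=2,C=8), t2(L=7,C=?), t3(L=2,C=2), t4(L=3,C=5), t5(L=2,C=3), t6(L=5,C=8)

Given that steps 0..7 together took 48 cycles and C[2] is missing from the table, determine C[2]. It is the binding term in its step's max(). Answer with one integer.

C[2] = 7

step 0 | dur = L[0]=8 = 8
step 1 | dur = max(L[1]=2, C[0]=4) = 4
step 2 | dur = max(L[2]=7, C[1]=8) = 8
step 3 | dur = max(L[3]=2, C[2]=?) = C[2]  (unknown; binding)
step 4 | dur = max(L[4]=3, C[3]=2) = 3
step 5 | dur = max(L[5]=2, C[4]=5) = 5
step 6 | dur = max(L[6]=5, C[5]=3) = 5
step 7 | dur = C[6]=8 = 8
sum of known step durations = 41
dur[3] = total - known = 48 - 41 = 7
C[2] is the binding max in step 3, so C[2] = dur[3] = 7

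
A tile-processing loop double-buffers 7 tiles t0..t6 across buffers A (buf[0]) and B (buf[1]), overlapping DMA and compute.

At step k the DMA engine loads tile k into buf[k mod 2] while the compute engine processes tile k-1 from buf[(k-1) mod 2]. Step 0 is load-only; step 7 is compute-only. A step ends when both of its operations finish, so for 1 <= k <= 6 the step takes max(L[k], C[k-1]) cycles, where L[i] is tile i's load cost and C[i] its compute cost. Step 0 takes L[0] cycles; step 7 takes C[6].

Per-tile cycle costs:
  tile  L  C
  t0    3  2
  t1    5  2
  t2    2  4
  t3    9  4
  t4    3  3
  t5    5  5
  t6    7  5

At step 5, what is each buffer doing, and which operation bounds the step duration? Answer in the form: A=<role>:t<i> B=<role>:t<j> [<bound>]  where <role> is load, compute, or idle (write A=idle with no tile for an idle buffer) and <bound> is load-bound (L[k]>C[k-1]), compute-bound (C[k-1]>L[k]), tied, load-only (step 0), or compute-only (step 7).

  0. 3=3c; end=3; A:t0 B:-
  1. max(5,2)=5c; end=8; A:t0 B:t1
  2. max(2,2)=2c; end=10; A:t2 B:t1
  3. max(9,4)=9c; end=19; A:t2 B:t3
  4. max(3,4)=4c; end=23; A:t4 B:t3
  5. max(5,3)=5c; end=28; A:t4 B:t5
  6. max(7,5)=7c; end=35; A:t6 B:t5
  7. 5=5c; end=40; A:t6 B:t5

step 5: A=compute:t4 B=load:t5 [load-bound]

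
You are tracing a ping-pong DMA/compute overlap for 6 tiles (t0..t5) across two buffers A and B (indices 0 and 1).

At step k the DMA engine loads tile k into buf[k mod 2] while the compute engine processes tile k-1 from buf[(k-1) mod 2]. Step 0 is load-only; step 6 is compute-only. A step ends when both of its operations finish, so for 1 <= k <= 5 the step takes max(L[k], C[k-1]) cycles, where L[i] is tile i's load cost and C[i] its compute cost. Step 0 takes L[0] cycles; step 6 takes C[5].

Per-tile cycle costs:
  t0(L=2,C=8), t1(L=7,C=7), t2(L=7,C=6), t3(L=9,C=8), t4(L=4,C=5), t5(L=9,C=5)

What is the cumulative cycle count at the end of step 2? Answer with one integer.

end_cycle[2] = 17

  0. 2=2c; end=2; A:t0 B:-
  1. max(7,8)=8c; end=10; A:t0 B:t1
  2. max(7,7)=7c; end=17; A:t2 B:t1
  3. max(9,6)=9c; end=26; A:t2 B:t3
  4. max(4,8)=8c; end=34; A:t4 B:t3
  5. max(9,5)=9c; end=43; A:t4 B:t5
  6. 5=5c; end=48; A:t4 B:t5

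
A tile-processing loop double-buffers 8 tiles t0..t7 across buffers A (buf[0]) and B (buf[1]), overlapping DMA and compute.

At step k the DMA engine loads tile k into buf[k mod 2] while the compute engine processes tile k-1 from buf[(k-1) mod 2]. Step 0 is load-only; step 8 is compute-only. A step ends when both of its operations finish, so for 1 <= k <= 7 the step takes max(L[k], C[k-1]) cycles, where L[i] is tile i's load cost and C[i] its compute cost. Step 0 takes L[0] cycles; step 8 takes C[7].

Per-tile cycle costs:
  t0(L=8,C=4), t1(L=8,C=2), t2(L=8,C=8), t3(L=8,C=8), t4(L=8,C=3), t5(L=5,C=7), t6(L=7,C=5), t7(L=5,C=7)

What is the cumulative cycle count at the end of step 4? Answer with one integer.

end_cycle[4] = 40

k=0 load=t0/8c comp=- wait=8 total=8
k=1 load=t1/8c comp=t0/4c wait=8 total=16
k=2 load=t2/8c comp=t1/2c wait=8 total=24
k=3 load=t3/8c comp=t2/8c wait=8 total=32
k=4 load=t4/8c comp=t3/8c wait=8 total=40
k=5 load=t5/5c comp=t4/3c wait=5 total=45
k=6 load=t6/7c comp=t5/7c wait=7 total=52
k=7 load=t7/5c comp=t6/5c wait=5 total=57
k=8 load=- comp=t7/7c wait=7 total=64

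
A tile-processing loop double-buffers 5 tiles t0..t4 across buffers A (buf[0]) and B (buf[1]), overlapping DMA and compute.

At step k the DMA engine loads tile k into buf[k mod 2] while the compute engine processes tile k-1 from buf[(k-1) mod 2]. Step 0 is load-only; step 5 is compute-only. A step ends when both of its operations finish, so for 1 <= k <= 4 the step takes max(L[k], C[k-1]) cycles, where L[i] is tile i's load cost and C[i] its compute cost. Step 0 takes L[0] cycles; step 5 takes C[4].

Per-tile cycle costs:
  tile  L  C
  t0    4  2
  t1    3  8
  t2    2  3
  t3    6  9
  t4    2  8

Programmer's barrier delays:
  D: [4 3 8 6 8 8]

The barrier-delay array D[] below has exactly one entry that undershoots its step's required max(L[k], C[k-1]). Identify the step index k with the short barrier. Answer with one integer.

k=0 barrier L[0]=4→4c, D[0]=4 ok
k=1 barrier max(L[1]=3,C[0]=2)→3c, D[1]=3 ok
k=2 barrier max(L[2]=2,C[1]=8)→8c, D[2]=8 ok
k=3 barrier max(L[3]=6,C[2]=3)→6c, D[3]=6 ok
k=4 barrier max(L[4]=2,C[3]=9)→9c, D[4]=8 SHORT
k=5 barrier C[4]=8→8c, D[5]=8 ok

hazard at step 4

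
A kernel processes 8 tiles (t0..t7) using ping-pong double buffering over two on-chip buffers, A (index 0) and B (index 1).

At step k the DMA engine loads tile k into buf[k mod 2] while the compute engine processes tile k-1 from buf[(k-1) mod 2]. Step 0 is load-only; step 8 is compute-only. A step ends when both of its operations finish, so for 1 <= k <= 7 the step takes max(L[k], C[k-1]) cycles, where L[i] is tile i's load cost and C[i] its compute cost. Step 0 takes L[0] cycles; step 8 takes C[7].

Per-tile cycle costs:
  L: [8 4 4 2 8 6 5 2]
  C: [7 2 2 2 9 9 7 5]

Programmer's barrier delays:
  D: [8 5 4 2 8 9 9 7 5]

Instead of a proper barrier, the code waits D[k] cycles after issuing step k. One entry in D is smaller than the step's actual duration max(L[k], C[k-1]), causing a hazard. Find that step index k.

[0] required=L[0]=8=8 vs D=8 ok
[1] required=max(L[1]=4,C[0]=7)=7 vs D=5 SHORT
[2] required=max(L[2]=4,C[1]=2)=4 vs D=4 ok
[3] required=max(L[3]=2,C[2]=2)=2 vs D=2 ok
[4] required=max(L[4]=8,C[3]=2)=8 vs D=8 ok
[5] required=max(L[5]=6,C[4]=9)=9 vs D=9 ok
[6] required=max(L[6]=5,C[5]=9)=9 vs D=9 ok
[7] required=max(L[7]=2,C[6]=7)=7 vs D=7 ok
[8] required=C[7]=5=5 vs D=5 ok

hazard at step 1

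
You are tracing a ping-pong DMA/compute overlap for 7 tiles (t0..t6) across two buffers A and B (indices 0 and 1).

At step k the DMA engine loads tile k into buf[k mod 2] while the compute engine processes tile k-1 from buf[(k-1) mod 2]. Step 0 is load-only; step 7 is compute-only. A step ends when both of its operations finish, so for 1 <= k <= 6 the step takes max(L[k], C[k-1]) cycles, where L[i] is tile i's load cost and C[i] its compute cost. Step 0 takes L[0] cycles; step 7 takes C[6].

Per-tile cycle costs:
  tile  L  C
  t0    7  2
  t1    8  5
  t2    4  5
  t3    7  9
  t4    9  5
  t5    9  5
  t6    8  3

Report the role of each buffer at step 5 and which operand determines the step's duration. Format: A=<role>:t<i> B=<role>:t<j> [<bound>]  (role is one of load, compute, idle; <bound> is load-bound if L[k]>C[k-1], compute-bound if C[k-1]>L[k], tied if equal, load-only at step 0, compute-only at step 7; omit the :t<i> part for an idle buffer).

step 5: A=compute:t4 B=load:t5 [load-bound]

  0. 7=7c; end=7; A:t0 B:-
  1. max(8,2)=8c; end=15; A:t0 B:t1
  2. max(4,5)=5c; end=20; A:t2 B:t1
  3. max(7,5)=7c; end=27; A:t2 B:t3
  4. max(9,9)=9c; end=36; A:t4 B:t3
  5. max(9,5)=9c; end=45; A:t4 B:t5
  6. max(8,5)=8c; end=53; A:t6 B:t5
  7. 3=3c; end=56; A:t6 B:t5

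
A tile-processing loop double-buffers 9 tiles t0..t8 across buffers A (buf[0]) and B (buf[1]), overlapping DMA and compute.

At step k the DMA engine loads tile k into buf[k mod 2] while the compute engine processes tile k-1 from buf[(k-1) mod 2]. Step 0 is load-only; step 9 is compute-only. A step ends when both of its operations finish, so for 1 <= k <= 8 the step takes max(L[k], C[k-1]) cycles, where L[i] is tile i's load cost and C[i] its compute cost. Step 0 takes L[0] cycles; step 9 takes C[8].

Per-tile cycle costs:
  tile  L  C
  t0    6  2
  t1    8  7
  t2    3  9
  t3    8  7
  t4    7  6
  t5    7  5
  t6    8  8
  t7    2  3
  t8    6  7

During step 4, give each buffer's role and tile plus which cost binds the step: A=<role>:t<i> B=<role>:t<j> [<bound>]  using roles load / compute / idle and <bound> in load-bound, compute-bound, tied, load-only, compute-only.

step 4: A=load:t4 B=compute:t3 [tied]

  0. 6=6c; end=6; A:t0 B:-
  1. max(8,2)=8c; end=14; A:t0 B:t1
  2. max(3,7)=7c; end=21; A:t2 B:t1
  3. max(8,9)=9c; end=30; A:t2 B:t3
  4. max(7,7)=7c; end=37; A:t4 B:t3
  5. max(7,6)=7c; end=44; A:t4 B:t5
  6. max(8,5)=8c; end=52; A:t6 B:t5
  7. max(2,8)=8c; end=60; A:t6 B:t7
  8. max(6,3)=6c; end=66; A:t8 B:t7
  9. 7=7c; end=73; A:t8 B:t7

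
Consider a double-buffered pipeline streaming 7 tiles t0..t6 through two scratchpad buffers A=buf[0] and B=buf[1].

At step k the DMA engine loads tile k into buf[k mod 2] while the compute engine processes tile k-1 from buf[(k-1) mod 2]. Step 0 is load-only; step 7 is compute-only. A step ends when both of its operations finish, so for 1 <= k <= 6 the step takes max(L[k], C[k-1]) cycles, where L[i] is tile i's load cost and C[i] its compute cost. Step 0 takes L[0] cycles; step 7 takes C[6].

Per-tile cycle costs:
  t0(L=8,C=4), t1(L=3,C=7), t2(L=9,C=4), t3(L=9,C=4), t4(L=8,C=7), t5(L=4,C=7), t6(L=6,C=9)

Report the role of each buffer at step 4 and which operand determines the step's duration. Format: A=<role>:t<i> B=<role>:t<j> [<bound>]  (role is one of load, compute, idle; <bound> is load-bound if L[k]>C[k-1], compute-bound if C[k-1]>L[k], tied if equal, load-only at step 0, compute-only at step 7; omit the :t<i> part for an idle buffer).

step 4: A=load:t4 B=compute:t3 [load-bound]

k=0 load=t0/8c comp=- wait=8 total=8
k=1 load=t1/3c comp=t0/4c wait=4 total=12
k=2 load=t2/9c comp=t1/7c wait=9 total=21
k=3 load=t3/9c comp=t2/4c wait=9 total=30
k=4 load=t4/8c comp=t3/4c wait=8 total=38
k=5 load=t5/4c comp=t4/7c wait=7 total=45
k=6 load=t6/6c comp=t5/7c wait=7 total=52
k=7 load=- comp=t6/9c wait=9 total=61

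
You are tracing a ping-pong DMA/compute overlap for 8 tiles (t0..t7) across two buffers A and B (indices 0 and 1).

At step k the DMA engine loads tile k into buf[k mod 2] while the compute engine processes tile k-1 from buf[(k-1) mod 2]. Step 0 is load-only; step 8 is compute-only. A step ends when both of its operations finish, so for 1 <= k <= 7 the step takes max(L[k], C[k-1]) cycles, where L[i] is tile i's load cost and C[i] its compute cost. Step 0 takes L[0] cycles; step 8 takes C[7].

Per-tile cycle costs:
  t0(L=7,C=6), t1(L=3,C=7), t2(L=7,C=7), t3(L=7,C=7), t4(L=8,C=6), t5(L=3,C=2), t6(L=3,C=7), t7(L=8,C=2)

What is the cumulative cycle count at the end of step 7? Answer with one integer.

end_cycle[7] = 52

k=0 load=t0/7c comp=- wait=7 total=7
k=1 load=t1/3c comp=t0/6c wait=6 total=13
k=2 load=t2/7c comp=t1/7c wait=7 total=20
k=3 load=t3/7c comp=t2/7c wait=7 total=27
k=4 load=t4/8c comp=t3/7c wait=8 total=35
k=5 load=t5/3c comp=t4/6c wait=6 total=41
k=6 load=t6/3c comp=t5/2c wait=3 total=44
k=7 load=t7/8c comp=t6/7c wait=8 total=52
k=8 load=- comp=t7/2c wait=2 total=54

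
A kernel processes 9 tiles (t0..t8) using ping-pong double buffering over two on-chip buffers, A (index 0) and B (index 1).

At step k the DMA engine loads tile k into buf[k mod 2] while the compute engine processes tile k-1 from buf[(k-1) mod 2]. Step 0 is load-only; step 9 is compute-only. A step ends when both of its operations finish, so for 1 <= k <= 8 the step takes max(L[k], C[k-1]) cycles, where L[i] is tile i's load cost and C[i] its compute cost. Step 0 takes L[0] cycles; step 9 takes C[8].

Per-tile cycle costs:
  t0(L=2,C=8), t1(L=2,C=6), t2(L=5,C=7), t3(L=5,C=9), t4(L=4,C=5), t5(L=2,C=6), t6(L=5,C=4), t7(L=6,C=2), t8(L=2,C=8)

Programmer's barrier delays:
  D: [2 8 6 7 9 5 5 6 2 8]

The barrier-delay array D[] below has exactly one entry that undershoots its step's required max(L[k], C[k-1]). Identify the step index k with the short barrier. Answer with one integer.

k=0 barrier L[0]=2→2c, D[0]=2 ok
k=1 barrier max(L[1]=2,C[0]=8)→8c, D[1]=8 ok
k=2 barrier max(L[2]=5,C[1]=6)→6c, D[2]=6 ok
k=3 barrier max(L[3]=5,C[2]=7)→7c, D[3]=7 ok
k=4 barrier max(L[4]=4,C[3]=9)→9c, D[4]=9 ok
k=5 barrier max(L[5]=2,C[4]=5)→5c, D[5]=5 ok
k=6 barrier max(L[6]=5,C[5]=6)→6c, D[6]=5 SHORT
k=7 barrier max(L[7]=6,C[6]=4)→6c, D[7]=6 ok
k=8 barrier max(L[8]=2,C[7]=2)→2c, D[8]=2 ok
k=9 barrier C[8]=8→8c, D[9]=8 ok

hazard at step 6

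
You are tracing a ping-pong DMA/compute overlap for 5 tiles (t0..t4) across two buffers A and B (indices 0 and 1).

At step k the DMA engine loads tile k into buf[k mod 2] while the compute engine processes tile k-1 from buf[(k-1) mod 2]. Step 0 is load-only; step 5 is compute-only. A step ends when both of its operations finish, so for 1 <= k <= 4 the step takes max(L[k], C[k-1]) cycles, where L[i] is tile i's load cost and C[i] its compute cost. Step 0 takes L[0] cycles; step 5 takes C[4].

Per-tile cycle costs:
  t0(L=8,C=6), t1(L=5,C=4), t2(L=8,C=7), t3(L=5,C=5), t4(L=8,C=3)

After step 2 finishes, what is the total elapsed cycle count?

step 0: L[0]=8 → dur=8, Σ=8 | A=load:t0 B=idle [load-only]
step 1: L[1]=5 C[0]=6 → dur=6, Σ=14 | A=compute:t0 B=load:t1 [compute-bound]
step 2: L[2]=8 C[1]=4 → dur=8, Σ=22 | A=load:t2 B=compute:t1 [load-bound]
step 3: L[3]=5 C[2]=7 → dur=7, Σ=29 | A=compute:t2 B=load:t3 [compute-bound]
step 4: L[4]=8 C[3]=5 → dur=8, Σ=37 | A=load:t4 B=compute:t3 [load-bound]
step 5: C[4]=3 → dur=3, Σ=40 | A=compute:t4 B=idle [compute-only]

end_cycle[2] = 22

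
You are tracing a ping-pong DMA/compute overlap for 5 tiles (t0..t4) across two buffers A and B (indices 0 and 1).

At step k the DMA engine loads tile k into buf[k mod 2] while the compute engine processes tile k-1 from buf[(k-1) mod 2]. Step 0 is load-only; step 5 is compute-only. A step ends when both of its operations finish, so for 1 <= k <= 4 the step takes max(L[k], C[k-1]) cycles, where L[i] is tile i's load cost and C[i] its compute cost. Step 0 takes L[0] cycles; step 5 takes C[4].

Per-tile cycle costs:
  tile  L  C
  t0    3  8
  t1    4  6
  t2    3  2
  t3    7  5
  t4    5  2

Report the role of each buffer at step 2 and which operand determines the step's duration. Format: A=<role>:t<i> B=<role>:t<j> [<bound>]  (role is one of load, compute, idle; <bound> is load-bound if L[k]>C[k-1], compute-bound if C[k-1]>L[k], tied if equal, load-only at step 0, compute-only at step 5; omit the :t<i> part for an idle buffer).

step 2: A=load:t2 B=compute:t1 [compute-bound]

[0] DMA t0→A (3c) ∥ CU idle ⇒ 3c, clock 3
[1] DMA t1→B (4c) ∥ CU A:t0 (8c) ⇒ 8c, clock 11
[2] DMA t2→A (3c) ∥ CU B:t1 (6c) ⇒ 6c, clock 17
[3] DMA t3→B (7c) ∥ CU A:t2 (2c) ⇒ 7c, clock 24
[4] DMA t4→A (5c) ∥ CU B:t3 (5c) ⇒ 5c, clock 29
[5] DMA idle ∥ CU A:t4 (2c) ⇒ 2c, clock 31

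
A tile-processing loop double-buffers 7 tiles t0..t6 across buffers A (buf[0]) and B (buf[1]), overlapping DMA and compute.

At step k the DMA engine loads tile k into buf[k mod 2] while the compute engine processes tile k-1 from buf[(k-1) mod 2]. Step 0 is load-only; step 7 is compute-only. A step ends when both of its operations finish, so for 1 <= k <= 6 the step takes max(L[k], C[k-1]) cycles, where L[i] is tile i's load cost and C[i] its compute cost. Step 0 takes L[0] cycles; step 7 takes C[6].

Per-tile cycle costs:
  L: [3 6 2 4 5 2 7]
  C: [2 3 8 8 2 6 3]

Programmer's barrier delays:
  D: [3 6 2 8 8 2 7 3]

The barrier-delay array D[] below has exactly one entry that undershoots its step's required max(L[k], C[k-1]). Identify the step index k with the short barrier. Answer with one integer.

[0] required=L[0]=3=3 vs D=3 ok
[1] required=max(L[1]=6,C[0]=2)=6 vs D=6 ok
[2] required=max(L[2]=2,C[1]=3)=3 vs D=2 SHORT
[3] required=max(L[3]=4,C[2]=8)=8 vs D=8 ok
[4] required=max(L[4]=5,C[3]=8)=8 vs D=8 ok
[5] required=max(L[5]=2,C[4]=2)=2 vs D=2 ok
[6] required=max(L[6]=7,C[5]=6)=7 vs D=7 ok
[7] required=C[6]=3=3 vs D=3 ok

hazard at step 2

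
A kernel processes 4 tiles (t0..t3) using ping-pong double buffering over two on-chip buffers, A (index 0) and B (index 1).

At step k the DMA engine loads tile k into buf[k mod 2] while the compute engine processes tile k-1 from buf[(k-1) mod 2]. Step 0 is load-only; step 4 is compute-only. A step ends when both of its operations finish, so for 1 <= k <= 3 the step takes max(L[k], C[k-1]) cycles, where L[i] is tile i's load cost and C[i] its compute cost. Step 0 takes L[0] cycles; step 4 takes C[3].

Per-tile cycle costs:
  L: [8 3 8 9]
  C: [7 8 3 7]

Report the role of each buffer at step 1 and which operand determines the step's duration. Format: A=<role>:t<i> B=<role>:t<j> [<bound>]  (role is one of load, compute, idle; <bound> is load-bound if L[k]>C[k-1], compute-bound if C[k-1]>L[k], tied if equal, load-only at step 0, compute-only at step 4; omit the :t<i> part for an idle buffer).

step 0: L[0]=8 → dur=8, Σ=8 | A=load:t0 B=idle [load-only]
step 1: L[1]=3 C[0]=7 → dur=7, Σ=15 | A=compute:t0 B=load:t1 [compute-bound]
step 2: L[2]=8 C[1]=8 → dur=8, Σ=23 | A=load:t2 B=compute:t1 [tied]
step 3: L[3]=9 C[2]=3 → dur=9, Σ=32 | A=compute:t2 B=load:t3 [load-bound]
step 4: C[3]=7 → dur=7, Σ=39 | A=idle B=compute:t3 [compute-only]

step 1: A=compute:t0 B=load:t1 [compute-bound]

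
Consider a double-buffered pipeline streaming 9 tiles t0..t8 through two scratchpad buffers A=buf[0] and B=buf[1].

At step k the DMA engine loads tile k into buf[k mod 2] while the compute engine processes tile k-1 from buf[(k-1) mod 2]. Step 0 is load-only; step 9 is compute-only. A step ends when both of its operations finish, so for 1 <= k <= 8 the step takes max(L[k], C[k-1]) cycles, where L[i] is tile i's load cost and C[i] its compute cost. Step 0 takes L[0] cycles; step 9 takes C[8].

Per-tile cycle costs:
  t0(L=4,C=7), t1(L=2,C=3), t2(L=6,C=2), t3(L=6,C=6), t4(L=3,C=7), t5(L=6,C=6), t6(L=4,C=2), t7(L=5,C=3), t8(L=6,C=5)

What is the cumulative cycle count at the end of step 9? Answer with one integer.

end_cycle[9] = 58

step 0: L[0]=4 → dur=4, Σ=4 | A=load:t0 B=idle [load-only]
step 1: L[1]=2 C[0]=7 → dur=7, Σ=11 | A=compute:t0 B=load:t1 [compute-bound]
step 2: L[2]=6 C[1]=3 → dur=6, Σ=17 | A=load:t2 B=compute:t1 [load-bound]
step 3: L[3]=6 C[2]=2 → dur=6, Σ=23 | A=compute:t2 B=load:t3 [load-bound]
step 4: L[4]=3 C[3]=6 → dur=6, Σ=29 | A=load:t4 B=compute:t3 [compute-bound]
step 5: L[5]=6 C[4]=7 → dur=7, Σ=36 | A=compute:t4 B=load:t5 [compute-bound]
step 6: L[6]=4 C[5]=6 → dur=6, Σ=42 | A=load:t6 B=compute:t5 [compute-bound]
step 7: L[7]=5 C[6]=2 → dur=5, Σ=47 | A=compute:t6 B=load:t7 [load-bound]
step 8: L[8]=6 C[7]=3 → dur=6, Σ=53 | A=load:t8 B=compute:t7 [load-bound]
step 9: C[8]=5 → dur=5, Σ=58 | A=compute:t8 B=idle [compute-only]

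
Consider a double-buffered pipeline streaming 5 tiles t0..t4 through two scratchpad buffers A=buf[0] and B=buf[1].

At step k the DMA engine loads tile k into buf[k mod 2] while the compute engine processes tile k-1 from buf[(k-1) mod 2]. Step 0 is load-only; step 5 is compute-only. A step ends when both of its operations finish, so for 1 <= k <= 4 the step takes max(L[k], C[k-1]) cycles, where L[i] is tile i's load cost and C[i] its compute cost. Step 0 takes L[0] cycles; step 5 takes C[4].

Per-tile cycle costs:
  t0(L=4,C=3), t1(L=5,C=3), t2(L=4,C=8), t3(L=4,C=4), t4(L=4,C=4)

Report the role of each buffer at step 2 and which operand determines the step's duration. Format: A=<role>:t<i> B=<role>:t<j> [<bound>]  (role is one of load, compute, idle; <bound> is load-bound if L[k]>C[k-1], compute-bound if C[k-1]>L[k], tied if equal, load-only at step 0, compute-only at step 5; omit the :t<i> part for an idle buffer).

step 2: A=load:t2 B=compute:t1 [load-bound]

[0] DMA t0→A (4c) ∥ CU idle ⇒ 4c, clock 4
[1] DMA t1→B (5c) ∥ CU A:t0 (3c) ⇒ 5c, clock 9
[2] DMA t2→A (4c) ∥ CU B:t1 (3c) ⇒ 4c, clock 13
[3] DMA t3→B (4c) ∥ CU A:t2 (8c) ⇒ 8c, clock 21
[4] DMA t4→A (4c) ∥ CU B:t3 (4c) ⇒ 4c, clock 25
[5] DMA idle ∥ CU A:t4 (4c) ⇒ 4c, clock 29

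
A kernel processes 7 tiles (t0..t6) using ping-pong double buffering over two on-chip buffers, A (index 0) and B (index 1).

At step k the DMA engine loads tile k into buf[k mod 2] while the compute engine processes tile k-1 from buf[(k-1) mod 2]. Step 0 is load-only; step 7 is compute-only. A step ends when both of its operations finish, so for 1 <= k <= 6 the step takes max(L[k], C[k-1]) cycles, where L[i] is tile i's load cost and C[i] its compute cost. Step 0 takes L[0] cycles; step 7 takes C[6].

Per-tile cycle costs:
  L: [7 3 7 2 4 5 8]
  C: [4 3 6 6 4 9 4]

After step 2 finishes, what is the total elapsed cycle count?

end_cycle[2] = 18

  0. 7=7c; end=7; A:t0 B:-
  1. max(3,4)=4c; end=11; A:t0 B:t1
  2. max(7,3)=7c; end=18; A:t2 B:t1
  3. max(2,6)=6c; end=24; A:t2 B:t3
  4. max(4,6)=6c; end=30; A:t4 B:t3
  5. max(5,4)=5c; end=35; A:t4 B:t5
  6. max(8,9)=9c; end=44; A:t6 B:t5
  7. 4=4c; end=48; A:t6 B:t5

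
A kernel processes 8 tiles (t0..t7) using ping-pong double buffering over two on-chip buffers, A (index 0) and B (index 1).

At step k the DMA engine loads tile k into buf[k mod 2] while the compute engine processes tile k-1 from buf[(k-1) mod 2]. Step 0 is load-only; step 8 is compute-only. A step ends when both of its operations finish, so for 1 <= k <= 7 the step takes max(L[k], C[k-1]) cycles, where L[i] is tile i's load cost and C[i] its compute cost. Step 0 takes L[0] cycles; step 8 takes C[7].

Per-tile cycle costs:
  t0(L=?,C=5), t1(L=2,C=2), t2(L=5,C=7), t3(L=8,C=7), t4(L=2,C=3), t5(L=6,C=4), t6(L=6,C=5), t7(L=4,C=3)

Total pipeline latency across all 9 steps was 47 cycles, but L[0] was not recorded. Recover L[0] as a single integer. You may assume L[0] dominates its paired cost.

step 0: dur = L[0]=? = L[0]  (unknown; binding)
step 1: dur = max(L[1]=2, C[0]=5) = 5
step 2: dur = max(L[2]=5, C[1]=2) = 5
step 3: dur = max(L[3]=8, C[2]=7) = 8
step 4: dur = max(L[4]=2, C[3]=7) = 7
step 5: dur = max(L[5]=6, C[4]=3) = 6
step 6: dur = max(L[6]=6, C[5]=4) = 6
step 7: dur = max(L[7]=4, C[6]=5) = 5
step 8: dur = C[7]=3 = 3
sum of known step durations = 45
dur[0] = total - known = 47 - 45 = 2
L[0] is the binding max in step 0, so L[0] = dur[0] = 2

L[0] = 2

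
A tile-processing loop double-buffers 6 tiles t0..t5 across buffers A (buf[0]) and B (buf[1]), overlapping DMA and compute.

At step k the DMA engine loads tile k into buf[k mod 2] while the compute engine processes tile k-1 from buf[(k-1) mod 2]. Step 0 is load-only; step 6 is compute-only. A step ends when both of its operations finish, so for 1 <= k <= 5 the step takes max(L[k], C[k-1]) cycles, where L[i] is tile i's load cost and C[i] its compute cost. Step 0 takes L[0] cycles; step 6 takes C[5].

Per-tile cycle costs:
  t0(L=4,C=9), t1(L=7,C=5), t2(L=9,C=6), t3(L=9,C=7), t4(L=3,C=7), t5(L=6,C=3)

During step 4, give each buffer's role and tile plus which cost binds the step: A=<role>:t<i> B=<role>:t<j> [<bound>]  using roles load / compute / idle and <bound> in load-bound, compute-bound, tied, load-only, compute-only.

step 4: A=load:t4 B=compute:t3 [compute-bound]

step 0: L[0]=4 → dur=4, Σ=4 | A=load:t0 B=idle [load-only]
step 1: L[1]=7 C[0]=9 → dur=9, Σ=13 | A=compute:t0 B=load:t1 [compute-bound]
step 2: L[2]=9 C[1]=5 → dur=9, Σ=22 | A=load:t2 B=compute:t1 [load-bound]
step 3: L[3]=9 C[2]=6 → dur=9, Σ=31 | A=compute:t2 B=load:t3 [load-bound]
step 4: L[4]=3 C[3]=7 → dur=7, Σ=38 | A=load:t4 B=compute:t3 [compute-bound]
step 5: L[5]=6 C[4]=7 → dur=7, Σ=45 | A=compute:t4 B=load:t5 [compute-bound]
step 6: C[5]=3 → dur=3, Σ=48 | A=idle B=compute:t5 [compute-only]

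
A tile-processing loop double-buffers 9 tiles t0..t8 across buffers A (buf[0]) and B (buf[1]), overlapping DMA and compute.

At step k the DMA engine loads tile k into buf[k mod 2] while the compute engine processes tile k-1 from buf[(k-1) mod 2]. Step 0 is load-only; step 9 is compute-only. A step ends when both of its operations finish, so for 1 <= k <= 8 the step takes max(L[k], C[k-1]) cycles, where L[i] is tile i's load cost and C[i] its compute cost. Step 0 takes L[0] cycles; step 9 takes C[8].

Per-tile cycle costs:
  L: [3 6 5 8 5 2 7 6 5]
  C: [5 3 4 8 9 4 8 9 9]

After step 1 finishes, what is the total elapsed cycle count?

  0. 3=3c; end=3; A:t0 B:-
  1. max(6,5)=6c; end=9; A:t0 B:t1
  2. max(5,3)=5c; end=14; A:t2 B:t1
  3. max(8,4)=8c; end=22; A:t2 B:t3
  4. max(5,8)=8c; end=30; A:t4 B:t3
  5. max(2,9)=9c; end=39; A:t4 B:t5
  6. max(7,4)=7c; end=46; A:t6 B:t5
  7. max(6,8)=8c; end=54; A:t6 B:t7
  8. max(5,9)=9c; end=63; A:t8 B:t7
  9. 9=9c; end=72; A:t8 B:t7

end_cycle[1] = 9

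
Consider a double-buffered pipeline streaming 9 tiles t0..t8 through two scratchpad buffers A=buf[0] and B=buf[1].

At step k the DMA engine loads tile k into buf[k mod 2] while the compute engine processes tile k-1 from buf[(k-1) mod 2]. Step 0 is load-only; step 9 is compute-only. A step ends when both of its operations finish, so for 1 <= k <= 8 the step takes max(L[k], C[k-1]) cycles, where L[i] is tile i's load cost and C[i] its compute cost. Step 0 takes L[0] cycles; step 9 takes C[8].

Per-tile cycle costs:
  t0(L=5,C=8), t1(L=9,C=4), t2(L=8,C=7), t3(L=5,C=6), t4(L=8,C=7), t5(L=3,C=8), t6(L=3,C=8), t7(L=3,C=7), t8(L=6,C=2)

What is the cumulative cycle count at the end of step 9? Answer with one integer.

[0] DMA t0→A (5c) ∥ CU idle ⇒ 5c, clock 5
[1] DMA t1→B (9c) ∥ CU A:t0 (8c) ⇒ 9c, clock 14
[2] DMA t2→A (8c) ∥ CU B:t1 (4c) ⇒ 8c, clock 22
[3] DMA t3→B (5c) ∥ CU A:t2 (7c) ⇒ 7c, clock 29
[4] DMA t4→A (8c) ∥ CU B:t3 (6c) ⇒ 8c, clock 37
[5] DMA t5→B (3c) ∥ CU A:t4 (7c) ⇒ 7c, clock 44
[6] DMA t6→A (3c) ∥ CU B:t5 (8c) ⇒ 8c, clock 52
[7] DMA t7→B (3c) ∥ CU A:t6 (8c) ⇒ 8c, clock 60
[8] DMA t8→A (6c) ∥ CU B:t7 (7c) ⇒ 7c, clock 67
[9] DMA idle ∥ CU A:t8 (2c) ⇒ 2c, clock 69

end_cycle[9] = 69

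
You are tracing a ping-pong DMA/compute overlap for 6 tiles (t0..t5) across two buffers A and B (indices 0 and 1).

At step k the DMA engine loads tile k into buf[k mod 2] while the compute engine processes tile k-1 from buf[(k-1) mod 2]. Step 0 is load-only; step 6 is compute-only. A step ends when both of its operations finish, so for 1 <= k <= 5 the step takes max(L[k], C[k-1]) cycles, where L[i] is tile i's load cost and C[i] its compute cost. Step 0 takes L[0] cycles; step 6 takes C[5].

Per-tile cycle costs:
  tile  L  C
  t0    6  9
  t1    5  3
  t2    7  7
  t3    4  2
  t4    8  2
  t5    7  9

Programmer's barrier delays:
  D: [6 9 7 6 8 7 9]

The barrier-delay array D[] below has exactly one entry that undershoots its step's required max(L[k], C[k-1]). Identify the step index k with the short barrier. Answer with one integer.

hazard at step 3

step 0: need L[0]=6 = 6; D[0]=6 ok
step 1: need max(L[1]=5,C[0]=9) = 9; D[1]=9 ok
step 2: need max(L[2]=7,C[1]=3) = 7; D[2]=7 ok
step 3: need max(L[3]=4,C[2]=7) = 7; D[3]=6 SHORT
step 4: need max(L[4]=8,C[3]=2) = 8; D[4]=8 ok
step 5: need max(L[5]=7,C[4]=2) = 7; D[5]=7 ok
step 6: need C[5]=9 = 9; D[6]=9 ok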